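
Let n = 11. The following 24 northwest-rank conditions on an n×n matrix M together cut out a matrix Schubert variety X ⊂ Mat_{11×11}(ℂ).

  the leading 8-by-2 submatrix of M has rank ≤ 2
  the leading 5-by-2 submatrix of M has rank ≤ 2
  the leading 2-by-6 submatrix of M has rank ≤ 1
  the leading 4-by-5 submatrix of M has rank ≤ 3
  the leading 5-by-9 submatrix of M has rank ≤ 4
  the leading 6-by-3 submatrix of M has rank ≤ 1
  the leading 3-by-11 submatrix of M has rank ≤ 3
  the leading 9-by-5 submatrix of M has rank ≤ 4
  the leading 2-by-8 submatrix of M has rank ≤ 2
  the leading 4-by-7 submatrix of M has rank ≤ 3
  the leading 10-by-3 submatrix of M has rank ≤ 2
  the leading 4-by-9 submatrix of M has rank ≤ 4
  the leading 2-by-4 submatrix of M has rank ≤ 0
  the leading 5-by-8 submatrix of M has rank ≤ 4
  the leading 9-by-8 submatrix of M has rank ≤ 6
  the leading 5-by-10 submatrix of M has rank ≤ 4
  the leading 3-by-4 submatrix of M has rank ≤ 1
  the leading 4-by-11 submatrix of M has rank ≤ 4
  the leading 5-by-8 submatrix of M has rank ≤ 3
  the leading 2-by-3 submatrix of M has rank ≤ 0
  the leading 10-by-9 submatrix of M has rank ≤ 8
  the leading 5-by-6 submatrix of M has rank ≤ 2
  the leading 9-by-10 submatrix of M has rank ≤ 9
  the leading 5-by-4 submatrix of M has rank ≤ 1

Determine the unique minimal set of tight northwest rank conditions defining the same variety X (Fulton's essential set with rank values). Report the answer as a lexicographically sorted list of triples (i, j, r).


Computing R[i][j] = min implied NW-rank bound (n=11, 24 conditions):

  0 | 0 | 0 | 0 | 1 | 1 | 1 | 1 | 1 | 1 | 1
  0 | 0 | 0 | 0 | 1 | 1 | 2 | 2 | 2 | 2 | 2
  1 | 1 | 1 | 1 | 2 | 2 | 3 | 3 | 3 | 3 | 3
  1 | 1 | 1 | 1 | 2 | 2 | 3 | 3 | 4 | 4 | 4
  1 | 1 | 1 | 1 | 2 | 2 | 3 | 3 | 4 | 4 | 5
  1 | 1 | 1 | 2 | 3 | 3 | 4 | 4 | 5 | 5 | 6
  1 | 2 | 2 | 3 | 4 | 4 | 5 | 5 | 6 | 6 | 7
  1 | 2 | 2 | 3 | 4 | 5 | 6 | 6 | 7 | 7 | 8
  1 | 2 | 2 | 3 | 4 | 5 | 6 | 6 | 7 | 8 | 9
  1 | 2 | 2 | 3 | 4 | 5 | 6 | 7 | 8 | 9 | 10
  1 | 2 | 3 | 4 | 5 | 6 | 7 | 8 | 9 | 10 | 11

reading off 1-entries of Δ²R: w = (5, 7, 1, 9, 11, 4, 2, 6, 10, 8, 3).

ℓ(w)=26; the 9 essential cells (i,j,r):

[(2, 4, 0), (2, 6, 1), (5, 4, 1), (5, 6, 2), (5, 8, 3), (5, 10, 4), (6, 3, 1), (9, 8, 6), (10, 3, 2)]


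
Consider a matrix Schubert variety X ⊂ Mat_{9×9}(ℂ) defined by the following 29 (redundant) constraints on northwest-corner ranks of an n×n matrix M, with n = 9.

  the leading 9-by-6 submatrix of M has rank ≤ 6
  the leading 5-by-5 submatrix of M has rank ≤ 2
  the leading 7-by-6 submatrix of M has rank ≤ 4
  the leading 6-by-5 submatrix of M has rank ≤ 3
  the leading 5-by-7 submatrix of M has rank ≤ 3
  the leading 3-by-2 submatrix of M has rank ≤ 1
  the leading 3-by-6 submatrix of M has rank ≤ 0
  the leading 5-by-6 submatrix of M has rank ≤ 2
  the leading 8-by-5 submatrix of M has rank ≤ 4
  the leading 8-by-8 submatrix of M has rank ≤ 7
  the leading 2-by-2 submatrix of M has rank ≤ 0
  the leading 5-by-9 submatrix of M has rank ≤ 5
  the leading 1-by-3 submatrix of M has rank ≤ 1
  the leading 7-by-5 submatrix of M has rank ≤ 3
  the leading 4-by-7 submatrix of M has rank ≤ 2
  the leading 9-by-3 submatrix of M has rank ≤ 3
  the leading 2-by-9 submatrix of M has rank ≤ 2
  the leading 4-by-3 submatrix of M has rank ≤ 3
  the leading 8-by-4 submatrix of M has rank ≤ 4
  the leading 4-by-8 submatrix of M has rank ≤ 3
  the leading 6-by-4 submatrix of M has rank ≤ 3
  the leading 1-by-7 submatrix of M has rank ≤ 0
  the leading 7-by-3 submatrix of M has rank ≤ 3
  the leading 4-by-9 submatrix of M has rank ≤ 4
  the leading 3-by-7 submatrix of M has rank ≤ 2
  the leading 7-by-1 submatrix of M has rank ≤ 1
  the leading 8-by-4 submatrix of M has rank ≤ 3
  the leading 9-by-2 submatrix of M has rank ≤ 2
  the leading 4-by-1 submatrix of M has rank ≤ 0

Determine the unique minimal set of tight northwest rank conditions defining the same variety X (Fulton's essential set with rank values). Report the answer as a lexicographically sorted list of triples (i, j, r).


Rank table r_w(9×9) implied by the 29 constraints:

  0 | 0 | 0 | 0 | 0 | 0 | 0 | 1 | 1
  0 | 0 | 0 | 0 | 0 | 0 | 1 | 2 | 2
  0 | 0 | 0 | 0 | 0 | 0 | 1 | 2 | 3
  0 | 1 | 1 | 1 | 1 | 1 | 2 | 3 | 4
  1 | 2 | 2 | 2 | 2 | 2 | 3 | 4 | 5
  1 | 2 | 3 | 3 | 3 | 3 | 4 | 5 | 6
  1 | 2 | 3 | 3 | 3 | 4 | 5 | 6 | 7
  1 | 2 | 3 | 3 | 4 | 5 | 6 | 7 | 8
  1 | 2 | 3 | 4 | 5 | 6 | 7 | 8 | 9

the unique w with this rank table is (8, 7, 9, 2, 1, 3, 6, 5, 4).

|D(w)|=23, |Ess(w)|=5:

[(1, 7, 0), (3, 6, 0), (4, 1, 0), (7, 5, 3), (8, 4, 3)]


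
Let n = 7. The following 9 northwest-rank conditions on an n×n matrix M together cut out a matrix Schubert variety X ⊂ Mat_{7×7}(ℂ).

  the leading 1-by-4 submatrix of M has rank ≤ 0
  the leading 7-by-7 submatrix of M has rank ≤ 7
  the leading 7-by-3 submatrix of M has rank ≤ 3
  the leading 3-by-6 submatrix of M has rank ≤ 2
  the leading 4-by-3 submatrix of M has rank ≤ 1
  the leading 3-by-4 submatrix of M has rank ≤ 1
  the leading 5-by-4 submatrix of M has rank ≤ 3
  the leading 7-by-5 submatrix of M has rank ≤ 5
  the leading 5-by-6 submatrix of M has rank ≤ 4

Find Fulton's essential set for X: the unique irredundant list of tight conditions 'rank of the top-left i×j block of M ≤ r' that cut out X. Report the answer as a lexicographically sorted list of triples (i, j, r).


Reconstructing r_w from the 9 given conditions:

  R[1]: 0  0  0  0  1  1  1
  R[2]: 1  1  1  1  2  2  2
  R[3]: 1  1  1  1  2  2  3
  R[4]: 1  1  1  2  3  3  4
  R[5]: 1  2  2  3  4  4  5
  R[6]: 1  2  3  4  5  5  6
  R[7]: 1  2  3  4  5  6  7

the unique w with this rank table is (5, 1, 7, 4, 2, 3, 6).

ℓ(w)=10; the 4 essential cells (i,j,r):

[(1, 4, 0), (3, 4, 1), (3, 6, 2), (4, 3, 1)]


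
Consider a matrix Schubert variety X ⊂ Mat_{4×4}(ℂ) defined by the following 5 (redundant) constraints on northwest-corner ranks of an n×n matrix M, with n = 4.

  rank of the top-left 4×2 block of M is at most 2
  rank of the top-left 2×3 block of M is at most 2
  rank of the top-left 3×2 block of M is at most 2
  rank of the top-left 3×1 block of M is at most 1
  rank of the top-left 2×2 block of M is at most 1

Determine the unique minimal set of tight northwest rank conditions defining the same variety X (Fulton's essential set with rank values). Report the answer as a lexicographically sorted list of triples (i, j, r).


Reconstructing r_w from the 5 given conditions:

  R[1]: 1, 1, 1, 1
  R[2]: 1, 1, 2, 2
  R[3]: 1, 2, 3, 3
  R[4]: 1, 2, 3, 4

the unique w with this rank table is (1, 3, 2, 4).

|D(w)|=1, |Ess(w)|=1:

[(2, 2, 1)]


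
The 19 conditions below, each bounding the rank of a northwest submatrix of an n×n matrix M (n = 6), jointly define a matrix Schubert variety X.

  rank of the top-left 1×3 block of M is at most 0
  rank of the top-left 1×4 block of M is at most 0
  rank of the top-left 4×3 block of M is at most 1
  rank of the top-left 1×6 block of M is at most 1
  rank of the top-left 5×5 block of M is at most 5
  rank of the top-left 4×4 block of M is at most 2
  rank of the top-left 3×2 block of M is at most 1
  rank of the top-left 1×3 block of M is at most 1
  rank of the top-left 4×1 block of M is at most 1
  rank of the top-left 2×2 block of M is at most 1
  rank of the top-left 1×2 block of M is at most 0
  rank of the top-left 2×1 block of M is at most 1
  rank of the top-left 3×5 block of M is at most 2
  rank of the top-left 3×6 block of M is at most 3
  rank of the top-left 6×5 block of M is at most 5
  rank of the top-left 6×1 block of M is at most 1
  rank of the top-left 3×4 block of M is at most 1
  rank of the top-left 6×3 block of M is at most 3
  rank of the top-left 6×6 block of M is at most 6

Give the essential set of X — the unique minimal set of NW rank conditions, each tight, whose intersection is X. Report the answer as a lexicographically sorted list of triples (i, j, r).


The tightest implied rank at each (i,j), from the 19 conditions:

  R[1]: 0 | 0 | 0 | 0 | 1 | 1
  R[2]: 1 | 1 | 1 | 1 | 2 | 2
  R[3]: 1 | 1 | 1 | 1 | 2 | 3
  R[4]: 1 | 1 | 1 | 2 | 3 | 4
  R[5]: 1 | 2 | 2 | 3 | 4 | 5
  R[6]: 1 | 2 | 3 | 4 | 5 | 6

giving w = (5, 1, 6, 4, 2, 3) via Δ²R.

D(w) has 9 cells with 3 SE-corners; essential set:

[(1, 4, 0), (3, 4, 1), (4, 3, 1)]


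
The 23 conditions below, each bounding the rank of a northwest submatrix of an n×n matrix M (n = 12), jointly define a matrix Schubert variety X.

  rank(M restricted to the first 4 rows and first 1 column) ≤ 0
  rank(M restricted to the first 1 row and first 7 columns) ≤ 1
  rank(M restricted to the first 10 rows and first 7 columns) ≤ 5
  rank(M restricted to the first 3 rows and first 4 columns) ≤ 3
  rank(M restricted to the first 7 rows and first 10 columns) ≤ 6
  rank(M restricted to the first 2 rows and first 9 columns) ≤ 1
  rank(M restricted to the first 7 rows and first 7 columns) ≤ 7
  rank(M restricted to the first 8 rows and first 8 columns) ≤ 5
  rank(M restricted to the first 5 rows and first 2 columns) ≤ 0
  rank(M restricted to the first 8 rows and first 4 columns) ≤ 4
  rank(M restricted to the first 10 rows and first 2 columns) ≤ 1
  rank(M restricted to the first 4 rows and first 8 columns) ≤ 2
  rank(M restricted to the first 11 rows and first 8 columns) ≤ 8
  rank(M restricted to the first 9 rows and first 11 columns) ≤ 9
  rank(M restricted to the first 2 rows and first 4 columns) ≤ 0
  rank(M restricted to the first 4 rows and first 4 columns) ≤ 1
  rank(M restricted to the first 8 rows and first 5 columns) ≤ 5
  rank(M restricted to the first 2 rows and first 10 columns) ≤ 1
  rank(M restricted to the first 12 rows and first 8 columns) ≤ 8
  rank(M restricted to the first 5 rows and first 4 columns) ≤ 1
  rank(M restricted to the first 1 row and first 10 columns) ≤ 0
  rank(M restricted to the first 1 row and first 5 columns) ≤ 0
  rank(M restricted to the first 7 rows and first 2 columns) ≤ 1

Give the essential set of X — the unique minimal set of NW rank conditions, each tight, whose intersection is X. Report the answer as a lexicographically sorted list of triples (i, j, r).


Reconstructing r_w from the 23 given conditions:

  row 1: 0 | 0 | 0 | 0 | 0 | 0 | 0 | 0 | 0 | 0 | 1 | 1
  row 2: 0 | 0 | 0 | 0 | 1 | 1 | 1 | 1 | 1 | 1 | 2 | 2
  row 3: 0 | 0 | 1 | 1 | 2 | 2 | 2 | 2 | 2 | 2 | 3 | 3
  row 4: 0 | 0 | 1 | 1 | 2 | 2 | 2 | 2 | 3 | 3 | 4 | 4
  row 5: 0 | 0 | 1 | 1 | 2 | 3 | 3 | 3 | 4 | 4 | 5 | 5
  row 6: 1 | 1 | 2 | 2 | 3 | 4 | 4 | 4 | 5 | 5 | 6 | 6
  row 7: 1 | 1 | 2 | 3 | 4 | 5 | 5 | 5 | 6 | 6 | 7 | 7
  row 8: 1 | 1 | 2 | 3 | 4 | 5 | 5 | 5 | 6 | 7 | 8 | 8
  row 9: 1 | 1 | 2 | 3 | 4 | 5 | 5 | 6 | 7 | 8 | 9 | 9
  row 10: 1 | 1 | 2 | 3 | 4 | 5 | 5 | 6 | 7 | 8 | 9 | 10
  row 11: 1 | 2 | 3 | 4 | 5 | 6 | 6 | 7 | 8 | 9 | 10 | 11
  row 12: 1 | 2 | 3 | 4 | 5 | 6 | 7 | 8 | 9 | 10 | 11 | 12

second differences of R give the permutation w = (11, 5, 3, 9, 6, 1, 4, 10, 8, 12, 2, 7).

Rothe diagram D(w) (33 cells), 8 SE-corners (essential conditions):

[(1, 10, 0), (2, 4, 0), (4, 8, 2), (5, 2, 0), (5, 4, 1), (8, 8, 5), (10, 2, 1), (10, 7, 5)]


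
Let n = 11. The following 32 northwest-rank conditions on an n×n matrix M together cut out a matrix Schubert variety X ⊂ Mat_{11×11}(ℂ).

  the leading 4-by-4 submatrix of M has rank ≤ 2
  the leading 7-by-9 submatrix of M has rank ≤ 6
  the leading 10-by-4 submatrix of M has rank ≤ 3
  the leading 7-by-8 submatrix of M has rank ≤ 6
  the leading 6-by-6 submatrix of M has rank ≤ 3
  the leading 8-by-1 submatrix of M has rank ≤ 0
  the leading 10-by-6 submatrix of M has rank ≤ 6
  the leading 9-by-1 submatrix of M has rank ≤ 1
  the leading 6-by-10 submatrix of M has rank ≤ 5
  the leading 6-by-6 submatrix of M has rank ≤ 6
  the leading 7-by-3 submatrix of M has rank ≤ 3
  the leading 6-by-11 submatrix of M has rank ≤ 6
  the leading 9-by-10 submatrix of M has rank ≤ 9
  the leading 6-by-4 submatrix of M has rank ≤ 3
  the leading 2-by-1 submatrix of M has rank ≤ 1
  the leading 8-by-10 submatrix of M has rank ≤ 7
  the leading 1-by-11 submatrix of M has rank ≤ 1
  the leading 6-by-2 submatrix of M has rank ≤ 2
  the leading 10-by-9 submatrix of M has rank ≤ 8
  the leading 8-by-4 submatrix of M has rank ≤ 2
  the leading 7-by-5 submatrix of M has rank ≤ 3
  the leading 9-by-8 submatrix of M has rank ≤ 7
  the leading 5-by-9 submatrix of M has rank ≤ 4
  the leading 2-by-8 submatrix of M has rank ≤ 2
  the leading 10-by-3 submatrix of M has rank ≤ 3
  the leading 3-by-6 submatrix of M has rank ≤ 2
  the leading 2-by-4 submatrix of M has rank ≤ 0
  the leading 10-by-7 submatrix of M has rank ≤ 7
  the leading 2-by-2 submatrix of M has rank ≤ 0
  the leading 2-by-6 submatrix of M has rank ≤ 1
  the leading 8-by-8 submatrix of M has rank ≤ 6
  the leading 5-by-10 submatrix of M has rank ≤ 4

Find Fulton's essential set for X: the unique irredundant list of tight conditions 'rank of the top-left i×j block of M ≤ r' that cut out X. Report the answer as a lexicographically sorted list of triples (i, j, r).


Computing R[i][j] = min implied NW-rank bound (n=11, 32 conditions):

  R[1]: 0 | 0 | 0 | 0 | 1 | 1 | 1 | 1 | 1 | 1 | 1
  R[2]: 0 | 0 | 0 | 0 | 1 | 1 | 2 | 2 | 2 | 2 | 2
  R[3]: 0 | 1 | 1 | 1 | 2 | 2 | 3 | 3 | 3 | 3 | 3
  R[4]: 0 | 1 | 2 | 2 | 3 | 3 | 4 | 4 | 4 | 4 | 4
  R[5]: 0 | 1 | 2 | 2 | 3 | 3 | 4 | 4 | 4 | 4 | 5
  R[6]: 0 | 1 | 2 | 2 | 3 | 3 | 4 | 5 | 5 | 5 | 6
  R[7]: 0 | 1 | 2 | 2 | 3 | 4 | 5 | 6 | 6 | 6 | 7
  R[8]: 0 | 1 | 2 | 2 | 3 | 4 | 5 | 6 | 7 | 7 | 8
  R[9]: 1 | 2 | 3 | 3 | 4 | 5 | 6 | 7 | 8 | 8 | 9
  R[10]: 1 | 2 | 3 | 3 | 4 | 5 | 6 | 7 | 8 | 9 | 10
  R[11]: 1 | 2 | 3 | 4 | 5 | 6 | 7 | 8 | 9 | 10 | 11

hence w(1..11) = (5, 7, 2, 3, 11, 8, 6, 9, 1, 10, 4).

Fulton essential set (7 of the 25 Rothe cells):

[(2, 4, 0), (2, 6, 1), (5, 10, 4), (6, 6, 3), (8, 1, 0), (8, 4, 2), (10, 4, 3)]


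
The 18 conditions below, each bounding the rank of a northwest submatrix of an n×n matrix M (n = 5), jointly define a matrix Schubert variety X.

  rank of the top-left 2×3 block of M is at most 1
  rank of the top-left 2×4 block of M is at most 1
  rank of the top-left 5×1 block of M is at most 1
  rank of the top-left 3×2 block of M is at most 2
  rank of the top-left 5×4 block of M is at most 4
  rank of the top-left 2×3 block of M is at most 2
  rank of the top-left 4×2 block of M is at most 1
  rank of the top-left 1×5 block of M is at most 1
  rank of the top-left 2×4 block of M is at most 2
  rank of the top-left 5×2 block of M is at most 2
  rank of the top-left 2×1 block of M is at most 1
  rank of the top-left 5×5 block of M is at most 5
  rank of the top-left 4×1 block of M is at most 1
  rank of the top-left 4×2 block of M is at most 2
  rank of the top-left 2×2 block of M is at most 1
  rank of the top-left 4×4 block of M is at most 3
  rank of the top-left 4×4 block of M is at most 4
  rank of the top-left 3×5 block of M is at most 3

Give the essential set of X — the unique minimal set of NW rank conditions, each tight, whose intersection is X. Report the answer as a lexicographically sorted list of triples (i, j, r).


Reconstructing r_w from the 18 given conditions:

  R[1]: 1 1 1 1 1
  R[2]: 1 1 1 1 2
  R[3]: 1 1 2 2 3
  R[4]: 1 1 2 3 4
  R[5]: 1 2 3 4 5

so w = (1, 5, 3, 4, 2).

2 SE-corners of the 5-cell Rothe diagram give Ess(w):

[(2, 4, 1), (4, 2, 1)]


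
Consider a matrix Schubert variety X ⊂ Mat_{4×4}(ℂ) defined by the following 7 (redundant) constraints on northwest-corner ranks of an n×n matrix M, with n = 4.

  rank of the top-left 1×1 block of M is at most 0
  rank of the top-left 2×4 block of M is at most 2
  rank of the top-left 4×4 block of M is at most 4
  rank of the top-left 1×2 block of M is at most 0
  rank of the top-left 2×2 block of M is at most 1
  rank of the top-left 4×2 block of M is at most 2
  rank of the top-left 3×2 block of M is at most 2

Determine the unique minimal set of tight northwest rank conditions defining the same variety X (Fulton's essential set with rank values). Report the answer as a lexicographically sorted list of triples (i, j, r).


The tightest implied rank at each (i,j), from the 7 conditions:

  row 1: 0  0  1  1
  row 2: 1  1  2  2
  row 3: 1  2  3  3
  row 4: 1  2  3  4

giving w = (3, 1, 2, 4) via Δ²R.

Fulton essential set (1 of the 2 Rothe cells):

[(1, 2, 0)]


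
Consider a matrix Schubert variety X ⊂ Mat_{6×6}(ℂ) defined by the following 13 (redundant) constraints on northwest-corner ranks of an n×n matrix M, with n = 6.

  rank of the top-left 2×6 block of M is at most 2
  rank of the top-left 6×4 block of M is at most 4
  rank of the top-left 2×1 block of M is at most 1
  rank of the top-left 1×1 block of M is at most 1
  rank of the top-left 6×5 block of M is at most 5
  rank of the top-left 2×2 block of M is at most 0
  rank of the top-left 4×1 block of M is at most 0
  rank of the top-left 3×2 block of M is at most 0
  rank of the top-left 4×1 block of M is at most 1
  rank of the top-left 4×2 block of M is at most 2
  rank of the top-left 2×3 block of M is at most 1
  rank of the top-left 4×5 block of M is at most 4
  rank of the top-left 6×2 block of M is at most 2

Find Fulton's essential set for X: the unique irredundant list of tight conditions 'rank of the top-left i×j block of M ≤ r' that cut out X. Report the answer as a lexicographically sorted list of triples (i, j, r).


The tightest implied rank at each (i,j), from the 13 conditions:

  0, 0, 1, 1, 1, 1
  0, 0, 1, 2, 2, 2
  0, 0, 1, 2, 3, 3
  0, 1, 2, 3, 4, 4
  1, 2, 3, 4, 5, 5
  1, 2, 3, 4, 5, 6

hence w(1..6) = (3, 4, 5, 2, 1, 6).

2 SE-corners of the 7-cell Rothe diagram give Ess(w):

[(3, 2, 0), (4, 1, 0)]


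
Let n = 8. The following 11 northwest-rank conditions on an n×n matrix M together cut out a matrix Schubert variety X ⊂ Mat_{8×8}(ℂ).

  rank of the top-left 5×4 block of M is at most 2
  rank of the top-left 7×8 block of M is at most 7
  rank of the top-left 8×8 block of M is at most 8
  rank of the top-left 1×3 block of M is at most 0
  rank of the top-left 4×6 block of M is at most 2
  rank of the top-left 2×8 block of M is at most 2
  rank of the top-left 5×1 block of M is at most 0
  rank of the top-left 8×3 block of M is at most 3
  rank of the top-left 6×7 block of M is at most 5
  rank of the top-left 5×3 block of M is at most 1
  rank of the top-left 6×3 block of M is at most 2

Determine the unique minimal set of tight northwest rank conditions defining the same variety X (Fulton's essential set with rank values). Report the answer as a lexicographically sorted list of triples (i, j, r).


Computing R[i][j] = min implied NW-rank bound (n=8, 11 conditions):

  i=1: 0  0  0  1  1  1  1  1
  i=2: 0  1  1  2  2  2  2  2
  i=3: 0  1  1  2  2  2  3  3
  i=4: 0  1  1  2  2  2  3  4
  i=5: 0  1  1  2  3  3  4  5
  i=6: 1  2  2  3  4  4  5  6
  i=7: 1  2  3  4  5  5  6  7
  i=8: 1  2  3  4  5  6  7  8

so w = (4, 2, 7, 8, 5, 1, 3, 6).

4 SE-corners of the 14-cell Rothe diagram give Ess(w):

[(1, 3, 0), (4, 6, 2), (5, 1, 0), (5, 3, 1)]


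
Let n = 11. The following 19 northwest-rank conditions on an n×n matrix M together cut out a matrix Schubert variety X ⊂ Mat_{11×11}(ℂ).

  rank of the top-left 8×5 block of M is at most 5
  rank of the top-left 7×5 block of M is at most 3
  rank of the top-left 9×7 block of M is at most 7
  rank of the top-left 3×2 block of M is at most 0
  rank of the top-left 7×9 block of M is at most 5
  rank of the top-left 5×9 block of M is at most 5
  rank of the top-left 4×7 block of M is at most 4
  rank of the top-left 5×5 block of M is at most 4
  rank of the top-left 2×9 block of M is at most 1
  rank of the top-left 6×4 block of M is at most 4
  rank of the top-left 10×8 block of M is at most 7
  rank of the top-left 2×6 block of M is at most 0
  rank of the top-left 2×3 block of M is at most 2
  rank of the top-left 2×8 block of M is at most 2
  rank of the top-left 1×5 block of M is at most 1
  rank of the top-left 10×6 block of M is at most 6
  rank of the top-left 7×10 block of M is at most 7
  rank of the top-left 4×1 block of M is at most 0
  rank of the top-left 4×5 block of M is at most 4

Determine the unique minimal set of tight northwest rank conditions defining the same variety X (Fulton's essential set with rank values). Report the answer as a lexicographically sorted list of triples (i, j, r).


Reconstructing r_w from the 19 given conditions:

  row 1: 0, 0, 0, 0, 0, 0, 1, 1, 1, 1, 1
  row 2: 0, 0, 0, 0, 0, 0, 1, 1, 1, 2, 2
  row 3: 0, 0, 1, 1, 1, 1, 2, 2, 2, 3, 3
  row 4: 0, 1, 2, 2, 2, 2, 3, 3, 3, 4, 4
  row 5: 1, 2, 3, 3, 3, 3, 4, 4, 4, 5, 5
  row 6: 1, 2, 3, 3, 3, 4, 5, 5, 5, 6, 6
  row 7: 1, 2, 3, 3, 3, 4, 5, 5, 5, 6, 7
  row 8: 1, 2, 3, 4, 4, 5, 6, 6, 6, 7, 8
  row 9: 1, 2, 3, 4, 5, 6, 7, 7, 7, 8, 9
  row 10: 1, 2, 3, 4, 5, 6, 7, 7, 8, 9, 10
  row 11: 1, 2, 3, 4, 5, 6, 7, 8, 9, 10, 11

hence w(1..11) = (7, 10, 3, 2, 1, 6, 11, 4, 5, 9, 8).

ℓ(w)=24; the 7 essential cells (i,j,r):

[(2, 6, 0), (2, 9, 1), (3, 2, 0), (4, 1, 0), (7, 5, 3), (7, 9, 5), (10, 8, 7)]


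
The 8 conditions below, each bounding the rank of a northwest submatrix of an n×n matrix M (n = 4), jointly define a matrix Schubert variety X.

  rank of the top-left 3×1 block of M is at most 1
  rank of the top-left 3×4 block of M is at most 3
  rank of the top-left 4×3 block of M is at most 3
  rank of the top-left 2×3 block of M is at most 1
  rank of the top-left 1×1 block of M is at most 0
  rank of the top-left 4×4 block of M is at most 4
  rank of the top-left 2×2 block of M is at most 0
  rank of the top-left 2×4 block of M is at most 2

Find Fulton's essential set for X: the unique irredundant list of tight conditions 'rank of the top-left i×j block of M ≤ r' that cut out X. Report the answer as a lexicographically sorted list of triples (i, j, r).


Rank table r_w(4×4) implied by the 8 constraints:

  R[1]: 0 0 1 1
  R[2]: 0 0 1 2
  R[3]: 1 1 2 3
  R[4]: 1 2 3 4

hence w(1..4) = (3, 4, 1, 2).

Rothe diagram D(w) (4 cells), 1 SE-corner (essential condition):

[(2, 2, 0)]


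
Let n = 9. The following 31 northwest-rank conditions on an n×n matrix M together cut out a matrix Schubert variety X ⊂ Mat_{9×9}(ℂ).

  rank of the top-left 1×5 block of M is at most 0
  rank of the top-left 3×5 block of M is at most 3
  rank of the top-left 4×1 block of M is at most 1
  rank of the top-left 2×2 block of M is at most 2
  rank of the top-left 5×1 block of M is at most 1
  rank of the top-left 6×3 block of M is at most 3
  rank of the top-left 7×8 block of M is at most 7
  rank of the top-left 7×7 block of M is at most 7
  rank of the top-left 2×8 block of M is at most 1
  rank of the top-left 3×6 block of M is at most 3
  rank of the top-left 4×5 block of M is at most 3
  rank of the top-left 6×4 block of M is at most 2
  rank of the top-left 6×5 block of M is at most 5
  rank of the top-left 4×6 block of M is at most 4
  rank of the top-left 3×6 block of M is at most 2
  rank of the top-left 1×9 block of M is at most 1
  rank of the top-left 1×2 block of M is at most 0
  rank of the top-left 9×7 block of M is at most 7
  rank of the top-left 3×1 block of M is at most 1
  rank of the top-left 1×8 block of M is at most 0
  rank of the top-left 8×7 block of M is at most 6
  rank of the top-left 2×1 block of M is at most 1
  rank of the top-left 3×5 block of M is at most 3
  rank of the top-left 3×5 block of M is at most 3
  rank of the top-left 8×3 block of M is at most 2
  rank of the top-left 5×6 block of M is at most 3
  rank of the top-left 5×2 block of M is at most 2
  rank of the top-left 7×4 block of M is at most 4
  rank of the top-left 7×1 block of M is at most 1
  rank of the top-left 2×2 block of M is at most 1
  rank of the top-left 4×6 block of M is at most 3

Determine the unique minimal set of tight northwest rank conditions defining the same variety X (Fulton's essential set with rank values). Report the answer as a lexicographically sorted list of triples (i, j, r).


The tightest implied rank at each (i,j), from the 31 conditions:

  R[1]: 0 0 0 0 0 0 0 0 1
  R[2]: 1 1 1 1 1 1 1 1 2
  R[3]: 1 2 2 2 2 2 2 2 3
  R[4]: 1 2 2 2 3 3 3 3 4
  R[5]: 1 2 2 2 3 3 4 4 5
  R[6]: 1 2 2 2 3 4 5 5 6
  R[7]: 1 2 2 3 4 5 6 6 7
  R[8]: 1 2 2 3 4 5 6 7 8
  R[9]: 1 2 3 4 5 6 7 8 9

hence w(1..9) = (9, 1, 2, 5, 7, 6, 4, 8, 3).

Rothe diagram D(w) (17 cells), 4 SE-corners (essential conditions):

[(1, 8, 0), (5, 6, 3), (6, 4, 2), (8, 3, 2)]


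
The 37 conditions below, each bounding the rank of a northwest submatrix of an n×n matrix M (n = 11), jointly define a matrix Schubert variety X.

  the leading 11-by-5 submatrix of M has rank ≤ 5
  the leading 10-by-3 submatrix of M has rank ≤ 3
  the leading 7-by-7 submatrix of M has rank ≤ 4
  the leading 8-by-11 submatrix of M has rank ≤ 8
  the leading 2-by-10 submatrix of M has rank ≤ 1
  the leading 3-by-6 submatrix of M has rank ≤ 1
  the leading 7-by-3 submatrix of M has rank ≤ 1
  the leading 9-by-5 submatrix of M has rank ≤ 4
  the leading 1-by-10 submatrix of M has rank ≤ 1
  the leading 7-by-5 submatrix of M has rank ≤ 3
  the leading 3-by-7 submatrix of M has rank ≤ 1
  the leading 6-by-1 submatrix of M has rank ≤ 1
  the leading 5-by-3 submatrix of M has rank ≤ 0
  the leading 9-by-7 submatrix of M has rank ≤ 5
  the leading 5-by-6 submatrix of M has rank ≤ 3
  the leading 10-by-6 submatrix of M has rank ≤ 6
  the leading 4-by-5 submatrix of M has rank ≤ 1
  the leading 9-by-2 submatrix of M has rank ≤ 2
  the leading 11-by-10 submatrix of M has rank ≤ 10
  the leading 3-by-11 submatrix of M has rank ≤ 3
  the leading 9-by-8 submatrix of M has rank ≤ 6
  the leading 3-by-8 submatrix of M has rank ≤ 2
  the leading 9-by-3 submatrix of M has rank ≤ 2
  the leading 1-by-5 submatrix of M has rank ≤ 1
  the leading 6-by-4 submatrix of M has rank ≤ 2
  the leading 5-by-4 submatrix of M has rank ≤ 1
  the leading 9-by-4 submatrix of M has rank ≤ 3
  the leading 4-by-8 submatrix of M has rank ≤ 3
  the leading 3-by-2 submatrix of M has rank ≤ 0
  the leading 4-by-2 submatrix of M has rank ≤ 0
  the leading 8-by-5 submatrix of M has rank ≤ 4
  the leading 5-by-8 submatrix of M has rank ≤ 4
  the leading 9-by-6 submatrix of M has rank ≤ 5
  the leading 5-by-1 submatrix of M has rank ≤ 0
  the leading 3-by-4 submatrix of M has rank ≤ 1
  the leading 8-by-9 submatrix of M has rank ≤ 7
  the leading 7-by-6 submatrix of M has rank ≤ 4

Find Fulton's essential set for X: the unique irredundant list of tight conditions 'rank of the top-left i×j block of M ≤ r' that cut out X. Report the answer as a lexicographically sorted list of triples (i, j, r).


Recovering R(i,j) via the rank-extension bound from the 37 conditions:

  0 0 0 1 1 1 1 1 1 1 1
  0 0 0 1 1 1 1 1 1 1 2
  0 0 0 1 1 1 1 2 2 2 3
  0 0 0 1 1 2 2 3 3 3 4
  0 0 0 1 2 3 3 4 4 4 5
  1 1 1 2 3 4 4 5 5 5 6
  1 1 1 2 3 4 4 5 6 6 7
  1 2 2 3 4 5 5 6 7 7 8
  1 2 2 3 4 5 5 6 7 8 9
  1 2 3 4 5 6 6 7 8 9 10
  1 2 3 4 5 6 7 8 9 10 11

hence w(1..11) = (4, 11, 8, 6, 5, 1, 9, 2, 10, 3, 7).

ℓ(w)=30; the 8 essential cells (i,j,r):

[(2, 10, 1), (3, 7, 1), (4, 5, 1), (5, 3, 0), (7, 3, 1), (7, 7, 4), (9, 3, 2), (9, 7, 5)]


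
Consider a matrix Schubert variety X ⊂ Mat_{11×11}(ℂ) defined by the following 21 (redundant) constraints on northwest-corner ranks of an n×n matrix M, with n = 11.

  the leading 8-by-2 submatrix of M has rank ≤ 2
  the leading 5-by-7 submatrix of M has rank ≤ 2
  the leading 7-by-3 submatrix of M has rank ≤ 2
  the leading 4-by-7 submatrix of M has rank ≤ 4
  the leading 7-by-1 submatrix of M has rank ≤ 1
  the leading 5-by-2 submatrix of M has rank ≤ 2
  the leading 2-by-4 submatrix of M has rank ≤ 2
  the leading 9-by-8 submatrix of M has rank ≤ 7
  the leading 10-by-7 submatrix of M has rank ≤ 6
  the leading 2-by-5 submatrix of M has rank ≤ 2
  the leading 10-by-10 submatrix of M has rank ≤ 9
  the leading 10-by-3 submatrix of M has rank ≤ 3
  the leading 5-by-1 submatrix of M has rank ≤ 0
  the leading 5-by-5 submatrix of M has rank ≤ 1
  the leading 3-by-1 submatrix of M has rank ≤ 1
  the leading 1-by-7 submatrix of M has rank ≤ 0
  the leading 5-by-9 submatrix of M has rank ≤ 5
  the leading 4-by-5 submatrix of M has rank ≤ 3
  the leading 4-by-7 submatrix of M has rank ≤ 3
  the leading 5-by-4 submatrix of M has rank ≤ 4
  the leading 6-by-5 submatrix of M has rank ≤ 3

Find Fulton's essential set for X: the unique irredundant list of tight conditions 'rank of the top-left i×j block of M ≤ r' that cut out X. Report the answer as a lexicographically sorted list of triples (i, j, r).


The tightest implied rank at each (i,j), from the 21 conditions:

  i=1: 0 0 0 0 0 0 0 1 1 1 1
  i=2: 0 1 1 1 1 1 1 2 2 2 2
  i=3: 0 1 1 1 1 2 2 3 3 3 3
  i=4: 0 1 1 1 1 2 2 3 4 4 4
  i=5: 0 1 1 1 1 2 2 3 4 5 5
  i=6: 1 2 2 2 2 3 3 4 5 6 6
  i=7: 1 2 2 3 3 4 4 5 6 7 7
  i=8: 1 2 3 4 4 5 5 6 7 8 8
  i=9: 1 2 3 4 5 6 6 7 8 9 9
  i=10: 1 2 3 4 5 6 6 7 8 9 10
  i=11: 1 2 3 4 5 6 7 8 9 10 11

the unique w with this rank table is (8, 2, 6, 9, 10, 1, 4, 3, 5, 11, 7).

|D(w)|=24, |Ess(w)|=6:

[(1, 7, 0), (5, 1, 0), (5, 5, 1), (5, 7, 2), (7, 3, 2), (10, 7, 6)]


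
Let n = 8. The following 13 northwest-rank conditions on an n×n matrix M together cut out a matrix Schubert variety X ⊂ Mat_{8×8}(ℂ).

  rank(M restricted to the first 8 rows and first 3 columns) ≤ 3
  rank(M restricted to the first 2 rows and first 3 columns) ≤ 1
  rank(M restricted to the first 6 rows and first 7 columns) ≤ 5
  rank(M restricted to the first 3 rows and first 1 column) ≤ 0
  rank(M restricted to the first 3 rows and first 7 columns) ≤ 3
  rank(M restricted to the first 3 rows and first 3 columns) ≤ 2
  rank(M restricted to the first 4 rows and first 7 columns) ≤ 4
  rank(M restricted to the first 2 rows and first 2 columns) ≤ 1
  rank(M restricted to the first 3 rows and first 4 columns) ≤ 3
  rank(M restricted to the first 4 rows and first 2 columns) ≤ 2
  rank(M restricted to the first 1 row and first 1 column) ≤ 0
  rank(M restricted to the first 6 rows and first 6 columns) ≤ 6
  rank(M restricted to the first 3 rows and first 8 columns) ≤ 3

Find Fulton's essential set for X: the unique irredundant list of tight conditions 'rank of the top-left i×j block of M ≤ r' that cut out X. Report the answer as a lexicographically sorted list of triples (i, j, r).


Propagating the 13 rank bounds to every northwest block:

  0  1  1  1  1  1  1  1
  0  1  1  2  2  2  2  2
  0  1  2  3  3  3  3  3
  1  2  3  4  4  4  4  4
  1  2  3  4  5  5  5  5
  1  2  3  4  5  5  5  6
  1  2  3  4  5  6  6  7
  1  2  3  4  5  6  7  8

so w = (2, 4, 3, 1, 5, 8, 6, 7).

Rothe diagram D(w) (6 cells), 3 SE-corners (essential conditions):

[(2, 3, 1), (3, 1, 0), (6, 7, 5)]


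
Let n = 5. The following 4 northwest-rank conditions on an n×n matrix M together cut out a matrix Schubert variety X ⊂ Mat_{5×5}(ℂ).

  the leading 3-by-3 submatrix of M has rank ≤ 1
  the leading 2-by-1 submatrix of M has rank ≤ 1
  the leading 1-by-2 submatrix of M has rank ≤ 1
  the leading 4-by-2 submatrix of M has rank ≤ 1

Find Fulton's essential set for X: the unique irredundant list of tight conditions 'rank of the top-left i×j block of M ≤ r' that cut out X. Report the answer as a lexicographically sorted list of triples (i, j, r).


Rank table r_w(5×5) implied by the 4 constraints:

  1 1 1 1 1
  1 1 1 2 2
  1 1 1 2 3
  1 1 2 3 4
  1 2 3 4 5

hence w(1..5) = (1, 4, 5, 3, 2).

D(w) has 5 cells with 2 SE-corners; essential set:

[(3, 3, 1), (4, 2, 1)]


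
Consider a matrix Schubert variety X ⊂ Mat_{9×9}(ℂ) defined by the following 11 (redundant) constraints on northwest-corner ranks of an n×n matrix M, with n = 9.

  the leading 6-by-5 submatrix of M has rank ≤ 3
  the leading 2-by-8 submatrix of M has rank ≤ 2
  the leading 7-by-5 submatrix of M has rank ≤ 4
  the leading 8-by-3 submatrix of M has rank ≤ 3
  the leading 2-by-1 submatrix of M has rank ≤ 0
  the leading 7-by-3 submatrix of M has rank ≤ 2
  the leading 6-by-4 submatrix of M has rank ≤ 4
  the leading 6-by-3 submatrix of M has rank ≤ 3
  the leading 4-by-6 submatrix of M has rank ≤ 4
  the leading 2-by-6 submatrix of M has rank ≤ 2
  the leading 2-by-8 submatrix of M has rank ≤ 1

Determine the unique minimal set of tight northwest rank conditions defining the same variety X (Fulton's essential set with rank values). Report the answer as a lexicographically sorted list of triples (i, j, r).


Propagating the 11 rank bounds to every northwest block:

  i=1: 0 1 1 1 1 1 1 1 1
  i=2: 0 1 1 1 1 1 1 1 2
  i=3: 1 2 2 2 2 2 2 2 3
  i=4: 1 2 2 3 3 3 3 3 4
  i=5: 1 2 2 3 3 4 4 4 5
  i=6: 1 2 2 3 3 4 5 5 6
  i=7: 1 2 2 3 4 5 6 6 7
  i=8: 1 2 3 4 5 6 7 7 8
  i=9: 1 2 3 4 5 6 7 8 9

the unique w with this rank table is (2, 9, 1, 4, 6, 7, 5, 3, 8).

|D(w)|=14, |Ess(w)|=4:

[(2, 1, 0), (2, 8, 1), (6, 5, 3), (7, 3, 2)]


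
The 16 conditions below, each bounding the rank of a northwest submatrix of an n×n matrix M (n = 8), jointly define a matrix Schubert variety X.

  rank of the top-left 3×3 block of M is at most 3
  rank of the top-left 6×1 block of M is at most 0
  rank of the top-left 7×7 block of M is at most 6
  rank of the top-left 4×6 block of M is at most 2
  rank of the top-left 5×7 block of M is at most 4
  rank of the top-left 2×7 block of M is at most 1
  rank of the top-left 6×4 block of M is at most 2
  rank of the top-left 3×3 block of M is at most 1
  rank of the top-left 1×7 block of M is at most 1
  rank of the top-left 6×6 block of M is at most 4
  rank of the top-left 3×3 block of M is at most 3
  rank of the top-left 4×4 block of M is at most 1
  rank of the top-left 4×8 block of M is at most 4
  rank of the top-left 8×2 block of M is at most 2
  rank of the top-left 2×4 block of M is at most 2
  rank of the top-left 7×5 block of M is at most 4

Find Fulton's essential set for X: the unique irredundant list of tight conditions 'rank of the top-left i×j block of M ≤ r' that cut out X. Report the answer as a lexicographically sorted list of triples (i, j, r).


Propagating the 16 rank bounds to every northwest block:

  i=1: 0 | 1 | 1 | 1 | 1 | 1 | 1 | 1
  i=2: 0 | 1 | 1 | 1 | 1 | 1 | 1 | 2
  i=3: 0 | 1 | 1 | 1 | 2 | 2 | 2 | 3
  i=4: 0 | 1 | 1 | 1 | 2 | 2 | 3 | 4
  i=5: 0 | 1 | 2 | 2 | 3 | 3 | 4 | 5
  i=6: 0 | 1 | 2 | 2 | 3 | 4 | 5 | 6
  i=7: 1 | 2 | 3 | 3 | 4 | 5 | 6 | 7
  i=8: 1 | 2 | 3 | 4 | 5 | 6 | 7 | 8

giving w = (2, 8, 5, 7, 3, 6, 1, 4) via Δ²R.

Fulton essential set (5 of the 17 Rothe cells):

[(2, 7, 1), (4, 4, 1), (4, 6, 2), (6, 1, 0), (6, 4, 2)]


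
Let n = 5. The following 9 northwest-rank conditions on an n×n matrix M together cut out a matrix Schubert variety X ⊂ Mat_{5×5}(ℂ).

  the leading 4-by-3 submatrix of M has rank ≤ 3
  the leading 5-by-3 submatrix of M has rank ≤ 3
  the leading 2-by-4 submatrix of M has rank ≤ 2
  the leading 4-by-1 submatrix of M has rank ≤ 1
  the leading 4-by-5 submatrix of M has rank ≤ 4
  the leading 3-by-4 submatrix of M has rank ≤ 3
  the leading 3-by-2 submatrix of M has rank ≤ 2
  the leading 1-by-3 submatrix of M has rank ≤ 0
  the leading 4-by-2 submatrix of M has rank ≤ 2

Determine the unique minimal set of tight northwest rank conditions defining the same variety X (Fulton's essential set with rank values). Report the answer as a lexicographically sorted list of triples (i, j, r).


Computing R[i][j] = min implied NW-rank bound (n=5, 9 conditions):

  0 | 0 | 0 | 1 | 1
  1 | 1 | 1 | 2 | 2
  1 | 2 | 2 | 3 | 3
  1 | 2 | 3 | 4 | 4
  1 | 2 | 3 | 4 | 5

second differences of R give the permutation w = (4, 1, 2, 3, 5).

ℓ(w)=3; the 1 essential cell (i,j,r):

[(1, 3, 0)]


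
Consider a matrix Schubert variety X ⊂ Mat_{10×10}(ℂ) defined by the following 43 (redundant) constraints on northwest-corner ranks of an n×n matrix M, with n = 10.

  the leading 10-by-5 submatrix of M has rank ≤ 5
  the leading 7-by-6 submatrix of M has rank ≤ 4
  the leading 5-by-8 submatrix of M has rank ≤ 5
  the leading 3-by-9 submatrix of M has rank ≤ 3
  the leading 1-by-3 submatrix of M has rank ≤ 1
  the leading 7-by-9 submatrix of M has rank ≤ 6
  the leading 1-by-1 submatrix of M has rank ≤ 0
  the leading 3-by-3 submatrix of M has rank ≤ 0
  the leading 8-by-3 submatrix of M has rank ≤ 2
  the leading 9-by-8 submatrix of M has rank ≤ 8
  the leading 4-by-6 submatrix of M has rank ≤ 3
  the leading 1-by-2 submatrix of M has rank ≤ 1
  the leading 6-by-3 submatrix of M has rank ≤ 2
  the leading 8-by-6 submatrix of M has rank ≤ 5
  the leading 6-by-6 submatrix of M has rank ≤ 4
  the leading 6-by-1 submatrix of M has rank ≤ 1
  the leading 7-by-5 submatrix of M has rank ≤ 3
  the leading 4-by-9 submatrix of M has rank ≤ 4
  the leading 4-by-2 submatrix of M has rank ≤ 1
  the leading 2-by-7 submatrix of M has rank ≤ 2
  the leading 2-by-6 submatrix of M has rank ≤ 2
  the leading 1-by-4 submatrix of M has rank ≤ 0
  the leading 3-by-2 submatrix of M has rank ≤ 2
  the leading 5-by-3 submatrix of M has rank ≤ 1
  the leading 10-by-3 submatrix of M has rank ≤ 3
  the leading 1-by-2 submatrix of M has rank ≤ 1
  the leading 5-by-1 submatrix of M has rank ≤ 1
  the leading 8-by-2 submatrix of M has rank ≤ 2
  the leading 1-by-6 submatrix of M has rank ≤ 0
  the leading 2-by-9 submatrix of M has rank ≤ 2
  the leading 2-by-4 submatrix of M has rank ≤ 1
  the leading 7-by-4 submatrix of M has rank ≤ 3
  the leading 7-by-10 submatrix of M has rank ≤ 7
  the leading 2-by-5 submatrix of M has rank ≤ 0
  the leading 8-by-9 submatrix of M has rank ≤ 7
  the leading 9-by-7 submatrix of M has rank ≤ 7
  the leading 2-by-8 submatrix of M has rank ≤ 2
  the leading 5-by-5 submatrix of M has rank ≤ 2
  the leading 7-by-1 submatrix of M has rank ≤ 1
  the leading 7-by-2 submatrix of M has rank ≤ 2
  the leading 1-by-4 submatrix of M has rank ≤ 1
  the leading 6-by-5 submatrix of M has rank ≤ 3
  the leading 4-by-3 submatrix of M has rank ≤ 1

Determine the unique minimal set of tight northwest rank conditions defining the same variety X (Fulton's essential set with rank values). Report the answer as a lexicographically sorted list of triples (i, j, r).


The tightest implied rank at each (i,j), from the 43 conditions:

  R[1]: 0 0 0 0 0 0 1 1 1 1
  R[2]: 0 0 0 0 0 1 2 2 2 2
  R[3]: 0 0 0 1 1 2 3 3 3 3
  R[4]: 1 1 1 2 2 3 4 4 4 4
  R[5]: 1 1 1 2 2 3 4 5 5 5
  R[6]: 1 2 2 3 3 4 5 6 6 6
  R[7]: 1 2 2 3 3 4 5 6 6 7
  R[8]: 1 2 2 3 4 5 6 7 7 8
  R[9]: 1 2 3 4 5 6 7 8 8 9
  R[10]: 1 2 3 4 5 6 7 8 9 10

hence w(1..10) = (7, 6, 4, 1, 8, 2, 10, 5, 3, 9).

Fulton essential set (8 of the 21 Rothe cells):

[(1, 6, 0), (2, 5, 0), (3, 3, 0), (5, 3, 1), (5, 5, 2), (7, 5, 3), (7, 9, 6), (8, 3, 2)]


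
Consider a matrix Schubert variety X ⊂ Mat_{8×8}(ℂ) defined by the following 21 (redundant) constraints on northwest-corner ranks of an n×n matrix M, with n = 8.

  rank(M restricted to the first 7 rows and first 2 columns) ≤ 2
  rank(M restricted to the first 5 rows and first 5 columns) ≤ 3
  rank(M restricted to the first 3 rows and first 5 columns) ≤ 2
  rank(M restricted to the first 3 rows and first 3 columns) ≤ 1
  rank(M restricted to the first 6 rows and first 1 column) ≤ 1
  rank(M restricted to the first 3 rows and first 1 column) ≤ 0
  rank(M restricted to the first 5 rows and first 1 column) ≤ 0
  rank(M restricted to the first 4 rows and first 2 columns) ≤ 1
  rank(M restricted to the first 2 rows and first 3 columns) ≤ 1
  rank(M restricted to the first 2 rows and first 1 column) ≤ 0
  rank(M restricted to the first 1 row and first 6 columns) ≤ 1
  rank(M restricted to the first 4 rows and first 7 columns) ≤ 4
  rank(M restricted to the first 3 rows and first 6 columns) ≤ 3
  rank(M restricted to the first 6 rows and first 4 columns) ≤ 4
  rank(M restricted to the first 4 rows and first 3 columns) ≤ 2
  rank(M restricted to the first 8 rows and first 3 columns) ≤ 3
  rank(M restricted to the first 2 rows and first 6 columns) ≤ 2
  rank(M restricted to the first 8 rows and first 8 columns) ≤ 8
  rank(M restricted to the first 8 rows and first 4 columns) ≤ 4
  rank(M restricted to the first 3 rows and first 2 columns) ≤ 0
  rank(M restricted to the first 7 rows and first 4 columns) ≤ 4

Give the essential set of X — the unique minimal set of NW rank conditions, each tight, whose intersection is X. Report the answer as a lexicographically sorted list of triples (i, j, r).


The tightest implied rank at each (i,j), from the 21 conditions:

  0, 0, 1, 1, 1, 1, 1, 1
  0, 0, 1, 2, 2, 2, 2, 2
  0, 0, 1, 2, 2, 3, 3, 3
  0, 1, 2, 3, 3, 4, 4, 4
  0, 1, 2, 3, 3, 4, 5, 5
  1, 2, 3, 4, 4, 5, 6, 6
  1, 2, 3, 4, 5, 6, 7, 7
  1, 2, 3, 4, 5, 6, 7, 8

hence w(1..8) = (3, 4, 6, 2, 7, 1, 5, 8).

4 SE-corners of the 10-cell Rothe diagram give Ess(w):

[(3, 2, 0), (3, 5, 2), (5, 1, 0), (5, 5, 3)]
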